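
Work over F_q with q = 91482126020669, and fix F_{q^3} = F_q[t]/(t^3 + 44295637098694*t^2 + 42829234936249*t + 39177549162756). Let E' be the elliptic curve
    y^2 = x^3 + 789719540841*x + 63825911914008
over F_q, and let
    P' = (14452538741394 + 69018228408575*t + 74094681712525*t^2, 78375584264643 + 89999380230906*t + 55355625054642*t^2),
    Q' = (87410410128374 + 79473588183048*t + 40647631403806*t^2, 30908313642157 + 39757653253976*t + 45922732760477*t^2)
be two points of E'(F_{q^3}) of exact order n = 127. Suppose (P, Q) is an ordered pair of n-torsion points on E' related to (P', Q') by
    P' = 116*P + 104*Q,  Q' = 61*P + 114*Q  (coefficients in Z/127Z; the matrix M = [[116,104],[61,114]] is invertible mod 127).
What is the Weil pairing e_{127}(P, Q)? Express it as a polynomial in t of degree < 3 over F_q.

29579546172325 + 68230216809485*t + 91118523799310*t^2

Under M = [[116,104],[61,114]] in GL_2(Z/127), e_{127}(P',Q') = e_{127}(P,Q)^(116*114-104*61 mod 127).
116*114 - 104*61 = 6880; reduced mod 127: det = 22, inverse 52.
Miller loop for e_{127} over F_{91482126020669^3}: bits of 127 = 1111111; 6 double steps + 6 add steps, l/v at each.
f_P(D_Q)/f_Q(D_P) = 45713054424135 + 55786160614497*t + 9474814869128*t^2.
Finally e_{127}(P,Q) = 29579546172325 + 68230216809485*t + 91118523799310*t^2.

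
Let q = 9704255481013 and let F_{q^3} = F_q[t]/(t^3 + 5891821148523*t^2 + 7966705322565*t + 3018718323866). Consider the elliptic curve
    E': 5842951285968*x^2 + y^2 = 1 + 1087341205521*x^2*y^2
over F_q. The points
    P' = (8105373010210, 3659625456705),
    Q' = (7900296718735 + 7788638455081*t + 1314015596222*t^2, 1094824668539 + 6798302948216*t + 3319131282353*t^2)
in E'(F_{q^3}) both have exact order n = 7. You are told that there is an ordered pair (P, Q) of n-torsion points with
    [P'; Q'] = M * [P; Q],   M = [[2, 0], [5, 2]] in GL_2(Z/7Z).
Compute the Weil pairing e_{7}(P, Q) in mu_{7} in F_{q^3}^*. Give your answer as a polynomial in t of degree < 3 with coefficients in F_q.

8981100701901 + 8947362187657*t + 8995046222136*t^2

Under M = [[2,0],[5,2]] in GL_2(Z/7), e_{7}(P',Q') = e_{7}(P,Q)^(2*2-0*5 mod 7).
2*2 - 0*5 = 4; reduced mod 7: det = 4, inverse 2.
Map (x,y)_Ed via u=(1+y)/(1-y), v=(1+y)/((1-y)x) to Montgomery A=4457523988466,B=9069748400925; then to (a',b')=(0,8986932367068).
Run Miller on y^2=x^3+8986932367068 over F_{9704255481013}: ladder 111 (3 bits); e = f_P(D_Q)/f_Q(D_P).
The quotient is 2124368914486 + 207317202658*t + 7127669050447*t^2.
e_{7}(P,Q) = (2124368914486 + 207317202658*t + 7127669050447*t^2)^{2} = 8981100701901 + 8947362187657*t + 8995046222136*t^2.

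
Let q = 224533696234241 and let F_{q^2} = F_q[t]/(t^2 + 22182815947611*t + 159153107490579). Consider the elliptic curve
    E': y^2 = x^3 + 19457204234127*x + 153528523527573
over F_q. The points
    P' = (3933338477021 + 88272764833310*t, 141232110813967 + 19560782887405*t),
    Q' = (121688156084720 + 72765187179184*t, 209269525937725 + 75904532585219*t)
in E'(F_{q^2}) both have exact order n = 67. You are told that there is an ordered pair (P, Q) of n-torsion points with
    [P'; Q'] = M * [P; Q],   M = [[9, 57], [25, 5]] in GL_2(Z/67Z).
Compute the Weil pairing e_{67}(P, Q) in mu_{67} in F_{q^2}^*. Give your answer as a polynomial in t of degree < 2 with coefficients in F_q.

112580626712943 + 210693141439136*t

Since e_{67}(P,P)=e_{67}(Q,Q)=1 and e_{67}(Q,P)=e_{67}(P,Q)^{-1}, expanding e_{67}(9*P + 57*Q,25*P + 5*Q) leaves e(P,Q)^det(M).
det(M) mod 67 = 27; its inverse in (Z/67)^* is 5 (check: 27*5 mod 67 = 1).
7-bit Miller (1000011) on E'/F_{224533696234241} with a'=19457204234127, b'=153528523527573: accumulate tangent/chord ratios at Q'+S and P'+S'.
e_{67}(P',Q') = 3362413402043 + 78705615351619*t.
e_{67}(P,Q) = (3362413402043 + 78705615351619*t)^{5} = 112580626712943 + 210693141439136*t.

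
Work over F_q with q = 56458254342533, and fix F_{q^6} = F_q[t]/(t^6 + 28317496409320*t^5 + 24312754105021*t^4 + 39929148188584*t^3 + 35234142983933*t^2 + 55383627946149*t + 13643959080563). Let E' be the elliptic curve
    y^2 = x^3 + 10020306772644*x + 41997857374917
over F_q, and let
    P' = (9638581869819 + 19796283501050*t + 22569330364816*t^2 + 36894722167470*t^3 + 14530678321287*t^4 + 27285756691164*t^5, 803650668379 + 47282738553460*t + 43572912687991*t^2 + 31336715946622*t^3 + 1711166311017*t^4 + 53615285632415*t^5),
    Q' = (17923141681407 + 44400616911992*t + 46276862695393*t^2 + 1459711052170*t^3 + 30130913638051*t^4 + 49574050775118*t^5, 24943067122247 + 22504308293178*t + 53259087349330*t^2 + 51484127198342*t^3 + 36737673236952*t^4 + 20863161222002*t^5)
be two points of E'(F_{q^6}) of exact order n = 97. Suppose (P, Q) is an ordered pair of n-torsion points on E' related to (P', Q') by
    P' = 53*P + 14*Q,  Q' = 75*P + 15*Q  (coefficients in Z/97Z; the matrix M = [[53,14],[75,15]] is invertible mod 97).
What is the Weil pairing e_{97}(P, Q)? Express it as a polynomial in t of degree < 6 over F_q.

34381995542786 + 47755461563738*t + 16614667046307*t^2 + 33209146495686*t^3 + 11191290140144*t^4 + 30314046511908*t^5

Since e_{97}(P,P)=e_{97}(Q,Q)=1 and e_{97}(Q,P)=e_{97}(P,Q)^{-1}, expanding e_{97}(53*P + 14*Q,75*P + 15*Q) leaves e(P,Q)^det(M).
53*15 - 14*75 = -255; reduced mod 97: det = 36, inverse 62.
n = 97 = (1100001)_2 (7 bits, wt 3); accumulate f_{97,P'}(Q'+S)/f_{97,P'}(S) along the 6-step ladder.
So e_{97}(P',Q') = 35068741693423 + 25084013832656*t + 35436931912814*t^2 + 753107370030*t^3 + 1046199411236*t^4 + 32393645451053*t^5.
Finally e_{97}(P,Q) = 34381995542786 + 47755461563738*t + 16614667046307*t^2 + 33209146495686*t^3 + 11191290140144*t^4 + 30314046511908*t^5.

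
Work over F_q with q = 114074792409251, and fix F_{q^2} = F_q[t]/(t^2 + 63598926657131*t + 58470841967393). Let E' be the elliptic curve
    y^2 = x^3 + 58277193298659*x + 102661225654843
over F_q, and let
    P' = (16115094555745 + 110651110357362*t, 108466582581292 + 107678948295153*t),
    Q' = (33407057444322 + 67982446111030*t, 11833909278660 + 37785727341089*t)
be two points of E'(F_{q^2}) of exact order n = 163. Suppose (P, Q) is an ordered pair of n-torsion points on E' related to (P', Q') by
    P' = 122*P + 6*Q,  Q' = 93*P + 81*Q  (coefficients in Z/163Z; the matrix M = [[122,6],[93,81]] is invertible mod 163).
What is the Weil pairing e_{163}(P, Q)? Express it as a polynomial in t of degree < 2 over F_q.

Alternating bilinearity on E[163] (values in mu_{163} in F_{114074792409251^2}) gives e(P',Q') = e(P,Q)^det(M).
Inverting 33 mod 163: 84. Thus e_{163}(P,Q) = e(P',Q')^{84}.
n = 163 = (10100011)_2 (8 bits, wt 4); accumulate f_{163,P'}(Q'+S)/f_{163,P'}(S) along the 7-step ladder.
f_P(D_Q)/f_Q(D_P) = 69465096887226 + 1000353009028*t.
Hence e(P,Q) = 19231097701426 + 85729347376195*t in F_{114074792409251^2}^*.

19231097701426 + 85729347376195*t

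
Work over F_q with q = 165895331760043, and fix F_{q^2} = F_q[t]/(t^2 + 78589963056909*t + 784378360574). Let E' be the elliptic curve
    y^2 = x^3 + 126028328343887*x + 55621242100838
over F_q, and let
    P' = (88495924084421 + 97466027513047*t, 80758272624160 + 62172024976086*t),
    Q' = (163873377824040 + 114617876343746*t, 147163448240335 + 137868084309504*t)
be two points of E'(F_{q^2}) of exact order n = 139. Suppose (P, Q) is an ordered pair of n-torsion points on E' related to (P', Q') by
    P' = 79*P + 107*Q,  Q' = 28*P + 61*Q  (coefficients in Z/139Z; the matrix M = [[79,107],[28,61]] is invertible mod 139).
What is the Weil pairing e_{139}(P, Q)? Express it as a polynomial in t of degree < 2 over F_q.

e_{139}(aP+bQ,cP+dQ) = e_{139}(P,Q)^(ad-bc); with (a,b,c,d)=(79,107,28,61) this gives the det-139 law.
det(M) mod 139 = 16; its inverse in (Z/139)^* is 113 (check: 16*113 mod 139 = 1).
Build f_{139,P'} and f_{139,Q'} via the 8-bit ladder of 139=10001011_2; evaluate at shifted divisors; quotient in F_{165895331760043^2}.
Miller gives e_{139}(P',Q') = 132927394407099 + 115330084571016*t in F_{165895331760043^2}.
e_{139}(P,Q) = (132927394407099 + 115330084571016*t)^{113} = 104182829557504 + 59302313472212*t.

104182829557504 + 59302313472212*t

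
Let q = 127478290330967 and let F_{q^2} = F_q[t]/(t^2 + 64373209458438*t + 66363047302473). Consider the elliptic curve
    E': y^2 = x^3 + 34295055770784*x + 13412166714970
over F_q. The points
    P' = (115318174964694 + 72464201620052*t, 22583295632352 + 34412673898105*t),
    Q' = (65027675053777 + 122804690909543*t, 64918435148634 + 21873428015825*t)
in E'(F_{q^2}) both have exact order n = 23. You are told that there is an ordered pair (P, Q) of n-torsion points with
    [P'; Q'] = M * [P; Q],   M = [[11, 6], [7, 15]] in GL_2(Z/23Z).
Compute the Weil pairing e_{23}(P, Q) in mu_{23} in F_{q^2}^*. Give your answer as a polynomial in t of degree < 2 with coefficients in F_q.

3507321566581 + 8318700534549*t

Since e_{23}(P,P)=e_{23}(Q,Q)=1 and e_{23}(Q,P)=e_{23}(P,Q)^{-1}, expanding e_{23}(11*P + 6*Q,7*P + 15*Q) leaves e(P,Q)^det(M).
Inverting 8 mod 23: 3. Thus e_{23}(P,Q) = e(P',Q')^{3}.
5-bit Miller (10111) on E'/F_{127478290330967} with a'=34295055770784, b'=13412166714970: accumulate tangent/chord ratios at Q'+S and P'+S'.
Result: e(P',Q') = 55400888222412 + 15634676680311*t.
Hence e(P,Q) = 3507321566581 + 8318700534549*t in F_{127478290330967^2}^*.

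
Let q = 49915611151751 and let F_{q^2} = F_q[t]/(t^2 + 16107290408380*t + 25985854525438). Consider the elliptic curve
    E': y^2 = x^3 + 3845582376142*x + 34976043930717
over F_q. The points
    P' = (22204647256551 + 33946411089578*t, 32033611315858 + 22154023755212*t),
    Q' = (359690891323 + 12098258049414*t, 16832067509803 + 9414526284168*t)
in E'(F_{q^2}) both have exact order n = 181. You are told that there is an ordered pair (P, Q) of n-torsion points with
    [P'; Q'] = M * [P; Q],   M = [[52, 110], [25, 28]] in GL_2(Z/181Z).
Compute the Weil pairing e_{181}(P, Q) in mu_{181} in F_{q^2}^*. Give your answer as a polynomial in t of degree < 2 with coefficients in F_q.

10355643836215 + 42527412057208*t

Alternating bilinearity on E[181] (values in mu_{181} in F_{49915611151751^2}) gives e(P',Q') = e(P,Q)^det(M).
So e_{181}(P,Q) = e_{181}(P',Q')^{67}, since 154*67 = 1 mod 181.
Double-and-add over 10110101: 8-1 doublings, 5-1 additions; each step l_{T,T}/v_{2T} or l_{T,P'}/v at Q'+S for random S.
Result: e(P',Q') = 22524313351789 + 45223481725388*t.
(22524313351789 + 45223481725388*t)^{67} mod (49915611151751,f) = 10355643836215 + 42527412057208*t.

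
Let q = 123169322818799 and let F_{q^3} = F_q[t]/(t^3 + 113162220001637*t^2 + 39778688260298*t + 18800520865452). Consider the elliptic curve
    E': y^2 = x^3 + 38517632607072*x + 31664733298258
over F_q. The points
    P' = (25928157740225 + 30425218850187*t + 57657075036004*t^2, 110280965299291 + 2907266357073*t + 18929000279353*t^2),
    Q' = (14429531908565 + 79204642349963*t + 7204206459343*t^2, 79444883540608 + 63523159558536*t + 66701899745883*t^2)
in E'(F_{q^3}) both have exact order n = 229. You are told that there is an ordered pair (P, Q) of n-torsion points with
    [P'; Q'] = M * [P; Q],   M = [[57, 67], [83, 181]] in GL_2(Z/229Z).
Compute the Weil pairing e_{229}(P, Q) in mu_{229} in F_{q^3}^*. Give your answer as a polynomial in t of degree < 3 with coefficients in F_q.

Under M = [[57,67],[83,181]] in GL_2(Z/229), e_{229}(P',Q') = e_{229}(P,Q)^(57*181-67*83 mod 229).
57*181 - 67*83 = 4756; reduced mod 229: det = 176, inverse 108.
Miller loop for e_{229} over F_{123169322818799^3}: bits of 229 = 11100101; 7 double steps + 4 add steps, l/v at each.
f_P(D_Q)/f_Q(D_P) = 107526257627838 + 3304928496697*t + 102645078827129*t^2.
Raise to 108: e(P,Q) = 102012122286870 + 93767279847953*t + 85290546946366*t^2 in mu_{229}.

102012122286870 + 93767279847953*t + 85290546946366*t^2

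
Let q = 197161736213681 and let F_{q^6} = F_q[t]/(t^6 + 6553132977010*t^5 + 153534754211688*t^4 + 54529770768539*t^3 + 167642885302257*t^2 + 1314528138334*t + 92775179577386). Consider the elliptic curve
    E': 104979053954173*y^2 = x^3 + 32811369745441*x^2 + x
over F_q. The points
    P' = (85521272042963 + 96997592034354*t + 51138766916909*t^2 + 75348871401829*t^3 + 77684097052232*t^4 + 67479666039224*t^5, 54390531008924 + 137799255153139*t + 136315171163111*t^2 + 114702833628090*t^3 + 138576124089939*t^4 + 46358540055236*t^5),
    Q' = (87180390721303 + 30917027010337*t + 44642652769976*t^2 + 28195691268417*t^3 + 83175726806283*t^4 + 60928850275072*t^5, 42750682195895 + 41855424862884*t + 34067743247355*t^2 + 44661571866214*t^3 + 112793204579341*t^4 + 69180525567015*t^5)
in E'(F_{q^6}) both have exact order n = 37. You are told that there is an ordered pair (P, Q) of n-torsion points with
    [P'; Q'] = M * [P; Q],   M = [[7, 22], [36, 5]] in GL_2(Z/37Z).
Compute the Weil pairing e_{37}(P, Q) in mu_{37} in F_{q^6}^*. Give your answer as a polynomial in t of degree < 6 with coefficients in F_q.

44086264629114 + 150083494113574*t + 112879106041761*t^2 + 123291129022616*t^3 + 64299052967605*t^4 + 30992935831105*t^5

e_{37}(aP+bQ,cP+dQ) = e_{37}(P,Q)^(ad-bc); with (a,b,c,d)=(7,22,36,5) this gives the det-37 law.
7*5 - 22*36 = -757; reduced mod 37: det = 20, inverse 13.
Montgomery->Weierstrass: x_W = 20558970455003*x+134976375429402, y_W=20558970455003*y on F_{197161736213681}; lands on y^2=x^3+45374612898166*x.
Miller loop for e_{37} over F_{197161736213681^6}: bits of 37 = 100101; 5 double steps + 2 add steps, l/v at each.
The quotient is 20768145121208 + 78541088275281*t + 171707039812778*t^2 + 76318538751303*t^3 + 98923160709556*t^4 + 134290809543969*t^5.
e_{37}(P,Q) = (20768145121208 + 78541088275281*t + 171707039812778*t^2 + 76318538751303*t^3 + 98923160709556*t^4 + 134290809543969*t^5)^{13} = 44086264629114 + 150083494113574*t + 112879106041761*t^2 + 123291129022616*t^3 + 64299052967605*t^4 + 30992935831105*t^5.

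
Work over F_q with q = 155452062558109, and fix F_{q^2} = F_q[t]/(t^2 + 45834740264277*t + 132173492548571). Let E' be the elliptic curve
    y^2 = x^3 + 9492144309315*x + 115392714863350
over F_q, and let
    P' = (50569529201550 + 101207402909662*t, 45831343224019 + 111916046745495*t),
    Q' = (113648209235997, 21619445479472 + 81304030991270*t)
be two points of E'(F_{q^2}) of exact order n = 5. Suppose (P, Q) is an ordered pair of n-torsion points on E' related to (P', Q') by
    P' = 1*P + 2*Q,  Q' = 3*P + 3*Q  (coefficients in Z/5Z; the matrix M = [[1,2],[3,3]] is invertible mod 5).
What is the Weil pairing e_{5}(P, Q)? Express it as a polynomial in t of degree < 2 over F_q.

Under M = [[1,2],[3,3]] in GL_2(Z/5), e_{5}(P',Q') = e_{5}(P,Q)^(1*3-2*3 mod 5).
1*3 - 2*3 = -3; reduced mod 5: det = 2, inverse 3.
n = 5 = (101)_2 (3 bits, wt 2); accumulate f_{5,P'}(Q'+S)/f_{5,P'}(S) along the 2-step ladder.
Miller gives e_{5}(P',Q') = 71996989479570 + 89466667657528*t in F_{155452062558109^2}.
Finally e_{5}(P,Q) = 125023286418086 + 94165010665052*t.

125023286418086 + 94165010665052*t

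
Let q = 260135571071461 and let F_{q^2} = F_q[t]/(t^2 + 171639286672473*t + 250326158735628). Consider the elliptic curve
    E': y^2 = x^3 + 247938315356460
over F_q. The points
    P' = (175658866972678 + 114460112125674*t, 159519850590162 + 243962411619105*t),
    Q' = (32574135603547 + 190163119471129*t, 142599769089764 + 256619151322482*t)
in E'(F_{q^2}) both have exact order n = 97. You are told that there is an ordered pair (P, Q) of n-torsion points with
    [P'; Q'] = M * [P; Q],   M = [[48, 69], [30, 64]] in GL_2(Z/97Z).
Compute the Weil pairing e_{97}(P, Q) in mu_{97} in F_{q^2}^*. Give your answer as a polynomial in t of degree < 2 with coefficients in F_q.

e_{97} is bilinear + alternating on E[97], so e_{97}(48*P + 69*Q, 30*P + 64*Q) = e_{97}(P,Q)^(48*64-69*30).
Inverting 32 mod 97: 94. Thus e_{97}(P,Q) = e(P',Q')^{94}.
Miller loop for e_{97} over F_{260135571071461^2}: bits of 97 = 1100001; 6 double steps + 2 add steps, l/v at each.
f_P(D_Q)/f_Q(D_P) = 241241581965491 + 161256979851608*t.
Finally e_{97}(P,Q) = 139594739177073 + 33265845603313*t.

139594739177073 + 33265845603313*t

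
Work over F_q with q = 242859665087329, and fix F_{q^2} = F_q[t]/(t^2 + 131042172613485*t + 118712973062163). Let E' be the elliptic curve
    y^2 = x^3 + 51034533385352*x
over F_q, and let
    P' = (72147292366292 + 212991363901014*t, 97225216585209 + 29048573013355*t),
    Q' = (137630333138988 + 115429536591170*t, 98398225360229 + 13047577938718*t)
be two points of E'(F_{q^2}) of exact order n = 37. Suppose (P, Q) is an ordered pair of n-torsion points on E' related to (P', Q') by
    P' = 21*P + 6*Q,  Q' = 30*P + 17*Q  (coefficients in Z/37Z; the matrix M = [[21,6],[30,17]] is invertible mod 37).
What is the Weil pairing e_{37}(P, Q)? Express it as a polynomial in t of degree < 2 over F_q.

51434836212537 + 58021019065979*t

e_{37}(aP+bQ,cP+dQ) = e_{37}(P,Q)^(ad-bc); with (a,b,c,d)=(21,6,30,17) this gives the det-37 law.
det M = 21*17 - 6*30 = 177 = 29 (mod 37); 29^{-1} = 23 (mod 37).
6-bit Miller (100101) on E'/F_{242859665087329} with a'=51034533385352, b'=0: accumulate tangent/chord ratios at Q'+S and P'+S'.
The quotient is 213517920941458 + 16727220131330*t.
Finally e_{37}(P,Q) = 51434836212537 + 58021019065979*t.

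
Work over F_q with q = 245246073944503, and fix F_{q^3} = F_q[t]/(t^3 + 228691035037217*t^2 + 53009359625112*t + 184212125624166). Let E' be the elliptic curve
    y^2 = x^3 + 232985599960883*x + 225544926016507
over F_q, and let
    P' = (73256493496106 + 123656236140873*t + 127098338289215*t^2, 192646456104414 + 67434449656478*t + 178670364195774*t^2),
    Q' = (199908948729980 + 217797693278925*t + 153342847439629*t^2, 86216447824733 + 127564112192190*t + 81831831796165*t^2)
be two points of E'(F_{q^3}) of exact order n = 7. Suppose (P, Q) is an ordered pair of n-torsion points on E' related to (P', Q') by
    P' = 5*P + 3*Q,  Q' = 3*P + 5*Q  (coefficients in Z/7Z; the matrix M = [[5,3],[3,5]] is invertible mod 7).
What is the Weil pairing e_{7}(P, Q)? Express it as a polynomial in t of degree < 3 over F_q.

101278603124520 + 181515959421826*t + 101664003669672*t^2

Under M = [[5,3],[3,5]] in GL_2(Z/7), e_{7}(P',Q') = e_{7}(P,Q)^(5*5-3*3 mod 7).
5*5 - 3*3 = 16; reduced mod 7: det = 2, inverse 4.
Miller loop for e_{7} over F_{245246073944503^3}: bits of 7 = 111; 2 double steps + 2 add steps, l/v at each.
The quotient is 49542816421860 + 14593286126184*t + 231123393596260*t^2.
Thus e_{7}(P,Q) = 101278603124520 + 181515959421826*t + 101664003669672*t^2.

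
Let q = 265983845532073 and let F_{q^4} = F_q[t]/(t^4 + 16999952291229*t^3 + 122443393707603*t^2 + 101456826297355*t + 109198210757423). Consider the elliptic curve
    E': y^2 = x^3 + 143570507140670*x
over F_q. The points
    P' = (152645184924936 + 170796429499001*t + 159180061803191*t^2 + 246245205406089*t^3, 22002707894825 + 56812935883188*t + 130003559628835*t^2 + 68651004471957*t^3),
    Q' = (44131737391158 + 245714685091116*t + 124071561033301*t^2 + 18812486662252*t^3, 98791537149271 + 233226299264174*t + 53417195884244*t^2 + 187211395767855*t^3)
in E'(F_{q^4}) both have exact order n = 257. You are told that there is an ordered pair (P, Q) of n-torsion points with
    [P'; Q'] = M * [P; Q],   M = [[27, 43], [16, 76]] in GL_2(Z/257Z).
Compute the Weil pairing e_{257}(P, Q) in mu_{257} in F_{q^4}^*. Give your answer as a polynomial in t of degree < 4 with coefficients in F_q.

Alternating bilinearity on E[257] (values in mu_{257} in F_{265983845532073^4}) gives e(P',Q') = e(P,Q)^det(M).
Hence e(P,Q) = e(P',Q')^{244} where 244 = 79^{-1} mod 257.
Run Miller on y^2=x^3+143570507140670*x over F_{265983845532073}: ladder 100000001 (9 bits); e = f_P(D_Q)/f_Q(D_P).
So e_{257}(P',Q') = 137822936934366 + 175650023964130*t + 221483551988713*t^2 + 27079024115901*t^3.
Finally e_{257}(P,Q) = 77240242893050 + 2802408410318*t + 202373075349629*t^2 + 91200648048500*t^3.

77240242893050 + 2802408410318*t + 202373075349629*t^2 + 91200648048500*t^3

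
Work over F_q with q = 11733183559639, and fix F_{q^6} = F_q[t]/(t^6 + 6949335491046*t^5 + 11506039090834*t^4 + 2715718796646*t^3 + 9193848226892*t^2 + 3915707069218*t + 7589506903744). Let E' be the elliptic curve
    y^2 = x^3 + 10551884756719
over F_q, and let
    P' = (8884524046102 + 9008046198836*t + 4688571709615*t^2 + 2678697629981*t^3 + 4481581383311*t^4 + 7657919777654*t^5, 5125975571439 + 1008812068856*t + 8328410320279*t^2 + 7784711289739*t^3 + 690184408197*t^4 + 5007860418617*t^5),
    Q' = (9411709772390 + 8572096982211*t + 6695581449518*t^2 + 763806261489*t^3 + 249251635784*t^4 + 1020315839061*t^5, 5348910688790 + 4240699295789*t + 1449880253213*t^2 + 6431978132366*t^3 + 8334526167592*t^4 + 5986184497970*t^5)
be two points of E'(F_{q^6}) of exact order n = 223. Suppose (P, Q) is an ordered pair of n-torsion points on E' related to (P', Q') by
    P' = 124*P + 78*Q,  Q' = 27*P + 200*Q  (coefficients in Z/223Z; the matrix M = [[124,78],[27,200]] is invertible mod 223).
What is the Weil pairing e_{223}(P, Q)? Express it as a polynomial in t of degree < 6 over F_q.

7306694165407 + 6678812347157*t + 223637869441*t^2 + 10298927102958*t^3 + 2150571645298*t^4 + 3080444181245*t^5

e_{223} is bilinear + alternating on E[223], so e_{223}(124*P + 78*Q, 27*P + 200*Q) = e_{223}(P,Q)^(124*200-78*27).
So e_{223}(P,Q) = e_{223}(P',Q')^{30}, since 171*30 = 1 mod 223.
Run Miller on y^2=x^3+10551884756719 over F_{11733183559639}: ladder 11011111 (8 bits); e = f_P(D_Q)/f_Q(D_P).
Result: e(P',Q') = 7581022518173 + 2924414425098*t + 7891482612392*t^2 + 6251566377262*t^3 + 10376144545098*t^4 + 8854516557318*t^5.
(7581022518173 + 2924414425098*t + 7891482612392*t^2 + 6251566377262*t^3 + 10376144545098*t^4 + 8854516557318*t^5)^{30} mod (11733183559639,f) = 7306694165407 + 6678812347157*t + 223637869441*t^2 + 10298927102958*t^3 + 2150571645298*t^4 + 3080444181245*t^5.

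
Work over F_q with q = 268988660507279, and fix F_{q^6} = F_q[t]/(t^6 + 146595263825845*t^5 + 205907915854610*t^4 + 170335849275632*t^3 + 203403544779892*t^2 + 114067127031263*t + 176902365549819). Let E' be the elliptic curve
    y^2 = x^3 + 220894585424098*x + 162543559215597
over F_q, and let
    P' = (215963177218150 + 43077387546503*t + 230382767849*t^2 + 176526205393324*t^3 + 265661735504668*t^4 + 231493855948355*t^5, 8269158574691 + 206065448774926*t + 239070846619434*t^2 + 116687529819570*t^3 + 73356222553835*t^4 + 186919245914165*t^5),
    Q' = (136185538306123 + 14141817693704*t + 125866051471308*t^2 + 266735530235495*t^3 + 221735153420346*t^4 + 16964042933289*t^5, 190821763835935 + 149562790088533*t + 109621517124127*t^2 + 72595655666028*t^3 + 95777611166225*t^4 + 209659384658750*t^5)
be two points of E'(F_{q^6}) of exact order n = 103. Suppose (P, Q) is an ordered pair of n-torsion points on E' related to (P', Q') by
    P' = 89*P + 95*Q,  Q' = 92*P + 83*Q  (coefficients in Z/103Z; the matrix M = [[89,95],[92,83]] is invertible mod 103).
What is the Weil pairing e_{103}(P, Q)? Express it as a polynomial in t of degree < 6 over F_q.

e_{103} is bilinear + alternating on E[103], so e_{103}(89*P + 95*Q, 92*P + 83*Q) = e_{103}(P,Q)^(89*83-95*92).
det(M) mod 103 = 89; its inverse in (Z/103)^* is 22 (check: 89*22 mod 103 = 1).
n = 103 = (1100111)_2 (7 bits, wt 5); accumulate f_{103,P'}(Q'+S)/f_{103,P'}(S) along the 6-step ladder.
Result: e(P',Q') = 80723980316939 + 42541235492131*t + 57876062421546*t^2 + 133252426170802*t^3 + 137028578112390*t^4 + 10929536347596*t^5.
e_{103}(P,Q) = (80723980316939 + 42541235492131*t + 57876062421546*t^2 + 133252426170802*t^3 + 137028578112390*t^4 + 10929536347596*t^5)^{22} = 13625513146947 + 187464287974318*t + 157608798634258*t^2 + 99298439139557*t^3 + 225305179705200*t^4 + 177106572090165*t^5.

13625513146947 + 187464287974318*t + 157608798634258*t^2 + 99298439139557*t^3 + 225305179705200*t^4 + 177106572090165*t^5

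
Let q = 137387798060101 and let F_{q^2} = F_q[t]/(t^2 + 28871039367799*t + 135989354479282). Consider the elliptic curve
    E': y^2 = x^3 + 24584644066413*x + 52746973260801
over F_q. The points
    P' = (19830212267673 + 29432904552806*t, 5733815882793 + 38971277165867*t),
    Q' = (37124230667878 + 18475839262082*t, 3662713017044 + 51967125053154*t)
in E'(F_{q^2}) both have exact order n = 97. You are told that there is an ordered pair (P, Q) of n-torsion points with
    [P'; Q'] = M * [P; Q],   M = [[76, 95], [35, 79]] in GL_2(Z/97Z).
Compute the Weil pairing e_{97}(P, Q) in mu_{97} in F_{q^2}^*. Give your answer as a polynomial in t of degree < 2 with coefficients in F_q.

31512825310453 + 69642942820083*t

Since e_{97}(P,P)=e_{97}(Q,Q)=1 and e_{97}(Q,P)=e_{97}(P,Q)^{-1}, expanding e_{97}(76*P + 95*Q,35*P + 79*Q) leaves e(P,Q)^det(M).
Inverting 60 mod 97: 76. Thus e_{97}(P,Q) = e(P',Q')^{76}.
Double-and-add over 1100001: 7-1 doublings, 3-1 additions; each step l_{T,T}/v_{2T} or l_{T,P'}/v at Q'+S for random S.
e_{97}(P',Q') = 97503672361365 + 28311795435753*t.
e_{97}(P,Q) = (97503672361365 + 28311795435753*t)^{76} = 31512825310453 + 69642942820083*t.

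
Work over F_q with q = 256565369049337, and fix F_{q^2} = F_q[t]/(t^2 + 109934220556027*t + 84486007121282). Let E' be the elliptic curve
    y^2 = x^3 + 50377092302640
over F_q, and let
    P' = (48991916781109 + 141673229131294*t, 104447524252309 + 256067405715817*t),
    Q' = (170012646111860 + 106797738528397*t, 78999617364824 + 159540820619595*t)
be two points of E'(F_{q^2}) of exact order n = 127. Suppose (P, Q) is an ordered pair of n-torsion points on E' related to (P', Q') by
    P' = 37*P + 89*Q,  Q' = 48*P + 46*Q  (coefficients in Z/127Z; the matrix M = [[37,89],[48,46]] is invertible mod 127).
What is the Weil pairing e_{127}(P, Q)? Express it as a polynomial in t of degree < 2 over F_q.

102081484454630 + 165289791569746*t

Since e_{127}(P,P)=e_{127}(Q,Q)=1 and e_{127}(Q,P)=e_{127}(P,Q)^{-1}, expanding e_{127}(37*P + 89*Q,48*P + 46*Q) leaves e(P,Q)^det(M).
Inverting 97 mod 127: 55. Thus e_{127}(P,Q) = e(P',Q')^{55}.
Run Miller on y^2=x^3+50377092302640 over F_{256565369049337}: ladder 1111111 (7 bits); e = f_P(D_Q)/f_Q(D_P).
Result: e(P',Q') = 108090832155891 + 156827514147347*t.
Hence e(P,Q) = 102081484454630 + 165289791569746*t in F_{256565369049337^2}^*.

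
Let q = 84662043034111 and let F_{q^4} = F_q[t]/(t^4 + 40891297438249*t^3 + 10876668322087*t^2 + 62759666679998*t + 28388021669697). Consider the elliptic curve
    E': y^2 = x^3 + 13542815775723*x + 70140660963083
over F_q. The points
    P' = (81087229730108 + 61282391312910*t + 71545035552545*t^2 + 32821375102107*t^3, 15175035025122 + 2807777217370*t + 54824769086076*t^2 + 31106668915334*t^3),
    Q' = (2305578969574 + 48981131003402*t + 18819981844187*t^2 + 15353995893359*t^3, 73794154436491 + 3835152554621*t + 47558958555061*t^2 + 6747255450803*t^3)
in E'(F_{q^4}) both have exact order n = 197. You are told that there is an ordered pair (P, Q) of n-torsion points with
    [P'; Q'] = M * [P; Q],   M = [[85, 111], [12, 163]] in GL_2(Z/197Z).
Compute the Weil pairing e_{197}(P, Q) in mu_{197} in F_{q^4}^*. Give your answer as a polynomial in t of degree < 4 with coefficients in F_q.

e_{197}(aP+bQ,cP+dQ) = e_{197}(P,Q)^(ad-bc); with (a,b,c,d)=(85,111,12,163) this gives the det-197 law.
det(M) mod 197 = 112; its inverse in (Z/197)^* is 146 (check: 112*146 mod 197 = 1).
Miller loop for e_{197} over F_{84662043034111^4}: bits of 197 = 11000101; 7 double steps + 3 add steps, l/v at each.
f_P(D_Q)/f_Q(D_P) = 26925066105008 + 33200400136693*t + 49076668655790*t^2 + 21299452359177*t^3.
(26925066105008 + 33200400136693*t + 49076668655790*t^2 + 21299452359177*t^3)^{146} mod (84662043034111,f) = 24700530201498 + 32025983970650*t + 58578954261212*t^2 + 46471666798357*t^3.

24700530201498 + 32025983970650*t + 58578954261212*t^2 + 46471666798357*t^3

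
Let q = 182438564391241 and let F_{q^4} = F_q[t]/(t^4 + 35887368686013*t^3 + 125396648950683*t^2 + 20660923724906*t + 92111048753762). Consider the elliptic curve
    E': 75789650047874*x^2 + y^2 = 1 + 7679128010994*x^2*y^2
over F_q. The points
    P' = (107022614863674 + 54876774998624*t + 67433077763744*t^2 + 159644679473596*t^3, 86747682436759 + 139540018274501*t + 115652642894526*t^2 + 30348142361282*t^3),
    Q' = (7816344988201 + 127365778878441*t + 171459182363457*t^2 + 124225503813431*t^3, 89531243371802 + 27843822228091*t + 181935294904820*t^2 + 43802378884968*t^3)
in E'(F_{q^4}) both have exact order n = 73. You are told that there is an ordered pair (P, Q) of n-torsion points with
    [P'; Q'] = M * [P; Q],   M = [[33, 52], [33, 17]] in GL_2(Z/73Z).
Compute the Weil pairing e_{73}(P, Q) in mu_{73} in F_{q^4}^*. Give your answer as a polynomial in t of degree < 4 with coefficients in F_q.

163708205286722 + 84154384201613*t + 76535857768027*t^2 + 18552238475933*t^3

Alternating bilinearity on E[73] (values in mu_{73} in F_{182438564391241^4}) gives e(P',Q') = e(P,Q)^det(M).
Inverting 13 mod 73: 45. Thus e_{73}(P,Q) = e(P',Q')^{45}.
Edwards a_E,d_E -> Montgomery A=46698519643322,B=69546523723333 -> Weierstrass 0,33869542681191 via alpha=135537172603972,beta=17027630509220.
Double-and-add over 1001001: 7-1 doublings, 3-1 additions; each step l_{T,T}/v_{2T} or l_{T,P'}/v at Q'+S for random S.
Result: e(P',Q') = 46596552215445 + 146776903857610*t + 168629272282991*t^2 + 69265958796123*t^3.
Finally e_{73}(P,Q) = 163708205286722 + 84154384201613*t + 76535857768027*t^2 + 18552238475933*t^3.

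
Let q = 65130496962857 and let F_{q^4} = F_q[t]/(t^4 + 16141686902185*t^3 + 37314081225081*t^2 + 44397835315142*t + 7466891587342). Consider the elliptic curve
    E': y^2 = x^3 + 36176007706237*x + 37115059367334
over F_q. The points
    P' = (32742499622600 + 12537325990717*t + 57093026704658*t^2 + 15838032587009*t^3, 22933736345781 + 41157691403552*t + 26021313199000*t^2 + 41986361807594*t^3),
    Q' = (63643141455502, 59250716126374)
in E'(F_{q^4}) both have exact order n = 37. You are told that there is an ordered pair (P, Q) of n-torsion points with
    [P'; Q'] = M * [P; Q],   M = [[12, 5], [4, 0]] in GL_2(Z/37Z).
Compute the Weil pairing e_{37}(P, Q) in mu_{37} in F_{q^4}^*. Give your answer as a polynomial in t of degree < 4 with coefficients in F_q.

The 37-Weil pairing on E[37] over F_{65130496962857} is alternating-bilinear: e_{37}(P',Q') = e_{37}(P,Q)^det(M).
Hence e(P,Q) = e(P',Q')^{24} where 24 = 17^{-1} mod 37.
Build f_{37,P'} and f_{37,Q'} via the 6-bit ladder of 37=100101_2; evaluate at shifted divisors; quotient in F_{65130496962857^4}.
e_{37}(P',Q') = 46485903062683 + 30185888603873*t + 23443003560137*t^2 + 3204817555576*t^3.
Hence e(P,Q) = 14768369284853 + 42134503326252*t + 33546889463743*t^2 + 19914363204408*t^3 in F_{65130496962857^4}^*.

14768369284853 + 42134503326252*t + 33546889463743*t^2 + 19914363204408*t^3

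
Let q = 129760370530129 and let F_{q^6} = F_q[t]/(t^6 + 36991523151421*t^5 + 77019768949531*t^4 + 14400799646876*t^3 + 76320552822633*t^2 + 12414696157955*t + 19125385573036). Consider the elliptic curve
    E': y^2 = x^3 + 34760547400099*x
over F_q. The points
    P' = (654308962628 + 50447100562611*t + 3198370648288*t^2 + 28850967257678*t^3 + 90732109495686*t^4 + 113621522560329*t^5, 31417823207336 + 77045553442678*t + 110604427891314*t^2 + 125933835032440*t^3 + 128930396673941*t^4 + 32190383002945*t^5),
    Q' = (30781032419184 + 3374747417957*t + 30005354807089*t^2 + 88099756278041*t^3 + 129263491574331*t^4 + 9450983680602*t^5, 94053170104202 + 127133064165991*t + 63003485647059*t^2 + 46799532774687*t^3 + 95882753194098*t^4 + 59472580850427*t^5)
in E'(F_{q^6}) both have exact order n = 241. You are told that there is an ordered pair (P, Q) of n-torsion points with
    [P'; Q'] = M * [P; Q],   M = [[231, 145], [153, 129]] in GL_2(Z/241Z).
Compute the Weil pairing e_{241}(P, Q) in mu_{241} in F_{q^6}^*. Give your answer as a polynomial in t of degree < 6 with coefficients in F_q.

57149568916754 + 112349896933855*t + 40781278541289*t^2 + 122230829240306*t^3 + 111836311415270*t^4 + 79675519760810*t^5

The 241-Weil pairing on E[241] over F_{129760370530129} is alternating-bilinear: e_{241}(P',Q') = e_{241}(P,Q)^det(M).
det(M) mod 241 = 143; its inverse in (Z/241)^* is 150 (check: 143*150 mod 241 = 1).
n = 241 = (11110001)_2 (8 bits, wt 5); accumulate f_{241,P'}(Q'+S)/f_{241,P'}(S) along the 7-step ladder.
Miller gives e_{241}(P',Q') = 49431625100578 + 96064612878607*t + 113351468655138*t^2 + 83210705445178*t^3 + 110227969486439*t^4 + 8582906949997*t^5 in F_{129760370530129^6}.
(49431625100578 + 96064612878607*t + 113351468655138*t^2 + 83210705445178*t^3 + 110227969486439*t^4 + 8582906949997*t^5)^{150} mod (129760370530129,f) = 57149568916754 + 112349896933855*t + 40781278541289*t^2 + 122230829240306*t^3 + 111836311415270*t^4 + 79675519760810*t^5.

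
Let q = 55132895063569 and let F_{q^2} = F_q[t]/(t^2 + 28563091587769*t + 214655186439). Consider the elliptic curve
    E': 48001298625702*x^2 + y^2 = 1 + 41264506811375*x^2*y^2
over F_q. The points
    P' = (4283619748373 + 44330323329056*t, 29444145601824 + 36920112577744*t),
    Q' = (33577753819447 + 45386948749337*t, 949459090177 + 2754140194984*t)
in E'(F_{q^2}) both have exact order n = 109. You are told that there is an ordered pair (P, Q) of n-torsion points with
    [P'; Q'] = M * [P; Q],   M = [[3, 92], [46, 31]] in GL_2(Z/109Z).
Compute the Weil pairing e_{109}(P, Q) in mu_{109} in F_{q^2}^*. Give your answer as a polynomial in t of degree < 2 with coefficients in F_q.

6966263927162 + 36482882470801*t

Under M = [[3,92],[46,31]] in GL_2(Z/109), e_{109}(P',Q') = e_{109}(P,Q)^(3*31-92*46 mod 109).
3*31 - 92*46 = -4139; reduced mod 109: det = 3, inverse 73.
Edwards->Montgomery: u=(1+y)/(1-y), v=u/x -> 47216766969413v^2=u^3+17057147240263u^2+u; then x_W=15467421719474u+24066450083441: y^2=x^3+115078550756*x+18124321808631.
Run Miller on y^2=x^3+115078550756*x+18124321808631 over F_{55132895063569}: ladder 1101101 (7 bits); e = f_P(D_Q)/f_Q(D_P).
e_{109}(P',Q') = 44295580091567 + 12015110463674*t.
Raise to 73: e(P,Q) = 6966263927162 + 36482882470801*t in mu_{109}.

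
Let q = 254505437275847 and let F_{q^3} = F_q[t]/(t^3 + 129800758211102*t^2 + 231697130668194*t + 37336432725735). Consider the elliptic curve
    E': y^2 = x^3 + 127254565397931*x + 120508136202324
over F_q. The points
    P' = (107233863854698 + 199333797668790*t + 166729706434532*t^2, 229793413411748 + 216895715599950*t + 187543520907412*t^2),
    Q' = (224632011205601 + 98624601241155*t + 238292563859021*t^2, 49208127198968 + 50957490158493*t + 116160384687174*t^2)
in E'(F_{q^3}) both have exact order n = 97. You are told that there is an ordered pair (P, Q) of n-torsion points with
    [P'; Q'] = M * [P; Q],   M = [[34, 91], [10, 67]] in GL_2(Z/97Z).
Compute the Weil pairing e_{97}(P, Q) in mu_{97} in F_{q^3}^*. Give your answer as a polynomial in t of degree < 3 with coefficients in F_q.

e_{97}(aP+bQ,cP+dQ) = e_{97}(P,Q)^(ad-bc); with (a,b,c,d)=(34,91,10,67) this gives the det-97 law.
So e_{97}(P,Q) = e_{97}(P',Q')^{68}, since 10*68 = 1 mod 97.
7-bit Miller (1100001) on E'/F_{254505437275847} with a'=127254565397931, b'=120508136202324: accumulate tangent/chord ratios at Q'+S and P'+S'.
The quotient is 20995284624048 + 169094746766278*t + 3860360657735*t^2.
Raise to 68: e(P,Q) = 72676831649294 + 244038503683214*t + 57688676308848*t^2 in mu_{97}.

72676831649294 + 244038503683214*t + 57688676308848*t^2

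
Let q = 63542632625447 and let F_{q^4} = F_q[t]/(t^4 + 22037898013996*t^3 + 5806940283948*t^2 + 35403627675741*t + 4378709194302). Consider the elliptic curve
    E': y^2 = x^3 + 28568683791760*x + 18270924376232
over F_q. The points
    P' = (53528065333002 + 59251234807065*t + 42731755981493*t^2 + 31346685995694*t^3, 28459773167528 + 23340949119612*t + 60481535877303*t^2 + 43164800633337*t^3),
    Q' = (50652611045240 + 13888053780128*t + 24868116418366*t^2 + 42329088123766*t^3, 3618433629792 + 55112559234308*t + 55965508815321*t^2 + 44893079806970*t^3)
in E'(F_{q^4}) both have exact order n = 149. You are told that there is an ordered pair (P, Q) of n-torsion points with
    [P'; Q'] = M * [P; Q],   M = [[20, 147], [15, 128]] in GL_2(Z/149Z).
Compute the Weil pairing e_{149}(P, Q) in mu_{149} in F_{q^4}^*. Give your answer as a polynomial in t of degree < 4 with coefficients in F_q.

The 149-Weil pairing on E[149] over F_{63542632625447} is alternating-bilinear: e_{149}(P',Q') = e_{149}(P,Q)^det(M).
Hence e(P,Q) = e(P',Q')^{34} where 34 = 57^{-1} mod 149.
Miller loop for e_{149} over F_{63542632625447^4}: bits of 149 = 10010101; 7 double steps + 3 add steps, l/v at each.
Result: e(P',Q') = 14605490603956 + 859107959037*t + 30378700069354*t^2 + 62031074910286*t^3.
Finally e_{149}(P,Q) = 9053056296257 + 38629426115785*t + 2530677240024*t^2 + 6392496311000*t^3.

9053056296257 + 38629426115785*t + 2530677240024*t^2 + 6392496311000*t^3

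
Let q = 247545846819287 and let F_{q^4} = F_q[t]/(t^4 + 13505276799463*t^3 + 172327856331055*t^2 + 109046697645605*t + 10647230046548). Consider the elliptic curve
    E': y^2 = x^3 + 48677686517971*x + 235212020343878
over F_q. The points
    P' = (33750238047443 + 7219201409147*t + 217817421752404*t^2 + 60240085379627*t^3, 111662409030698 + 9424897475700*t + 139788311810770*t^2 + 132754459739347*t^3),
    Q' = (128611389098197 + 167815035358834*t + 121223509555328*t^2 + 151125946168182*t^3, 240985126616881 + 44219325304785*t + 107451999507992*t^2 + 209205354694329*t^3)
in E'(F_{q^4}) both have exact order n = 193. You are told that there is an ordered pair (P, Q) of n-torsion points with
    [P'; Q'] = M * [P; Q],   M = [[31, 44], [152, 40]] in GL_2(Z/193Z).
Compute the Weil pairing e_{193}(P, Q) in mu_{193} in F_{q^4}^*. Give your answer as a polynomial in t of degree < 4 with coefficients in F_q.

142155927647947 + 218301224003566*t + 110471352664846*t^2 + 154100755889863*t^3

e_{193}(aP+bQ,cP+dQ) = e_{193}(P,Q)^(ad-bc); with (a,b,c,d)=(31,44,152,40) this gives the det-193 law.
det(M) mod 193 = 149; its inverse in (Z/193)^* is 57 (check: 149*57 mod 193 = 1).
Build f_{193,P'} and f_{193,Q'} via the 8-bit ladder of 193=11000001_2; evaluate at shifted divisors; quotient in F_{247545846819287^4}.
e_{193}(P',Q') = 43872630186797 + 150762179565784*t + 73094342795912*t^2 + 24151543466394*t^3.
Hence e(P,Q) = 142155927647947 + 218301224003566*t + 110471352664846*t^2 + 154100755889863*t^3 in F_{247545846819287^4}^*.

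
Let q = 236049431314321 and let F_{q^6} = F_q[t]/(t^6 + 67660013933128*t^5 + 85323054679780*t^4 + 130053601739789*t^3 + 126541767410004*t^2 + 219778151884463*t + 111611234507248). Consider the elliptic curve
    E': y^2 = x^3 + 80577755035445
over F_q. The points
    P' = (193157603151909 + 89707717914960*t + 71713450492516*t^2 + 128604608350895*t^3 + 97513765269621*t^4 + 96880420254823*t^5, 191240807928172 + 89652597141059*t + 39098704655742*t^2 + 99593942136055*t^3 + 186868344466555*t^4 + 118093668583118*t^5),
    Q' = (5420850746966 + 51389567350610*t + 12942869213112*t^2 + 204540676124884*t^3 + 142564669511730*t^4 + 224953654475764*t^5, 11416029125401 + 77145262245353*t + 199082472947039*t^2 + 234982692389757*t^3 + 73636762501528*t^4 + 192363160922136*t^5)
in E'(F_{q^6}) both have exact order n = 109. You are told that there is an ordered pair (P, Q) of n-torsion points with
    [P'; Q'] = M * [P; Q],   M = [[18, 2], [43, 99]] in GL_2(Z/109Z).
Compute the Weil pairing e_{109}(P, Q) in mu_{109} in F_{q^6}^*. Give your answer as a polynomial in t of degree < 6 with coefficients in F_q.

Alternating bilinearity on E[109] (values in mu_{109} in F_{236049431314321^6}) gives e(P',Q') = e(P,Q)^det(M).
So e_{109}(P,Q) = e_{109}(P',Q')^{84}, since 61*84 = 1 mod 109.
n = 109 = (1101101)_2 (7 bits, wt 5); accumulate f_{109,P'}(Q'+S)/f_{109,P'}(S) along the 6-step ladder.
So e_{109}(P',Q') = 192632155077094 + 166083660013838*t + 5896470036806*t^2 + 148134900717718*t^3 + 111272829303469*t^4 + 215895567530912*t^5.
Raise to 84: e(P,Q) = 164704750977171 + 94964234899603*t + 6225375047402*t^2 + 117580683909073*t^3 + 47455979877852*t^4 + 4705897480404*t^5 in mu_{109}.

164704750977171 + 94964234899603*t + 6225375047402*t^2 + 117580683909073*t^3 + 47455979877852*t^4 + 4705897480404*t^5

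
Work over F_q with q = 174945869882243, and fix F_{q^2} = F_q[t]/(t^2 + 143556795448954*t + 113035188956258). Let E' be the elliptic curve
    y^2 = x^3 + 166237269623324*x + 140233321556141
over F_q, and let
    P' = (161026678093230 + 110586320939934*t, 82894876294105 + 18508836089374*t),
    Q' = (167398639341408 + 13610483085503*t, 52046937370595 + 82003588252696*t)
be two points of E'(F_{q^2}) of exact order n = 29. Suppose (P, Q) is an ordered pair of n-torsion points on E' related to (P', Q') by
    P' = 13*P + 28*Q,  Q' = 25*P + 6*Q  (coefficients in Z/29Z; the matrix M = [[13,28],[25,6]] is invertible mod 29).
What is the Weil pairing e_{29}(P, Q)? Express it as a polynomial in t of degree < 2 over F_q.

Alternating bilinearity on E[29] (values in mu_{29} in F_{174945869882243^2}) gives e(P',Q') = e(P,Q)^det(M).
Inverting 16 mod 29: 20. Thus e_{29}(P,Q) = e(P',Q')^{20}.
Double-and-add over 11101: 5-1 doublings, 4-1 additions; each step l_{T,T}/v_{2T} or l_{T,P'}/v at Q'+S for random S.
So e_{29}(P',Q') = 11791304874890 + 83034030252954*t.
e_{29}(P,Q) = (11791304874890 + 83034030252954*t)^{20} = 121354746758796 + 172179769878741*t.

121354746758796 + 172179769878741*t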